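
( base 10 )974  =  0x3CE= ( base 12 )692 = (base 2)1111001110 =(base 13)59C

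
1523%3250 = 1523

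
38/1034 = 19/517 =0.04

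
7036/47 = 7036/47 = 149.70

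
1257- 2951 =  - 1694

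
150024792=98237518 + 51787274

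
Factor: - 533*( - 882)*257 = 2^1*3^2*7^2*13^1*41^1  *257^1 = 120817242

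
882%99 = 90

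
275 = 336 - 61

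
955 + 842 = 1797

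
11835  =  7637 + 4198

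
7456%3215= 1026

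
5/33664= 5/33664 = 0.00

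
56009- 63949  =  -7940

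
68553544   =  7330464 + 61223080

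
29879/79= 378+17/79 = 378.22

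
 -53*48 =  - 2544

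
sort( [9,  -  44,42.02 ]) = [ - 44,9 , 42.02 ]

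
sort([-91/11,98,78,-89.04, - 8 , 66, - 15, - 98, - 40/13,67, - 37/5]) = [-98, - 89.04, - 15, - 91/11,  -  8,-37/5, - 40/13,66, 67, 78, 98] 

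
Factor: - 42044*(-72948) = 2^4*3^1*23^1*457^1*6079^1=3067025712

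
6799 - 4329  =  2470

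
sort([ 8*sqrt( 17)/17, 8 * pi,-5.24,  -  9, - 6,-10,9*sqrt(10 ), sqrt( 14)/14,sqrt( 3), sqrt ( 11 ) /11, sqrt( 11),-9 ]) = [ -10, - 9, - 9, - 6, - 5.24, sqrt( 14 )/14, sqrt(11 )/11, sqrt( 3 ),8*sqrt(17 ) /17,sqrt(11), 8*pi, 9 * sqrt(10 ) ] 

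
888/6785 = 888/6785 = 0.13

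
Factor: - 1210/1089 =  - 2^1*3^(-2)*5^1 =- 10/9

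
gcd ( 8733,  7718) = 1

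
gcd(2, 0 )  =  2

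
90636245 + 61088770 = 151725015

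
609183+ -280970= 328213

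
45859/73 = 45859/73= 628.21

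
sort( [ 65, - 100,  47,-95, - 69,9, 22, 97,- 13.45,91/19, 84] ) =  [ -100, - 95, - 69, - 13.45, 91/19, 9,  22, 47 , 65, 84, 97 ]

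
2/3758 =1/1879= 0.00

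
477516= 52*9183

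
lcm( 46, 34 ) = 782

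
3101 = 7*443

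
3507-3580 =  -  73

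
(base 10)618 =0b1001101010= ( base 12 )436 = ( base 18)1g6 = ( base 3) 211220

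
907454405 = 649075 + 906805330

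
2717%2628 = 89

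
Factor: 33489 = 3^2*61^2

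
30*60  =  1800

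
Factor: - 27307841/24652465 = -5^( - 1)*11^1 * 17^ ( - 1 )*29^( - 1 )*73^( - 1)*137^( - 1) * 2482531^1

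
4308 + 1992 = 6300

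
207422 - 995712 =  -788290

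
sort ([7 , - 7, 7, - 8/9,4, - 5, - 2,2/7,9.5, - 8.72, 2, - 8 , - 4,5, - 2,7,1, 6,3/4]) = [ - 8.72, - 8,-7,-5, - 4 ,  -  2, -2, - 8/9,2/7,3/4,1,2,4,5, 6,7,7, 7,9.5]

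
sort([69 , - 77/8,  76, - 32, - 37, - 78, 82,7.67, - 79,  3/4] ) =[ - 79, - 78,-37, - 32, - 77/8, 3/4,7.67,  69,  76,  82]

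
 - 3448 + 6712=3264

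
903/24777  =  301/8259= 0.04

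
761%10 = 1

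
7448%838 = 744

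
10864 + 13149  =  24013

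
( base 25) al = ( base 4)10033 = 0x10f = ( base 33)87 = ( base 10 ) 271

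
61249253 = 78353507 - 17104254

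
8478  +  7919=16397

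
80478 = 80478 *1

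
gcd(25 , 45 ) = 5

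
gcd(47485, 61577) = 1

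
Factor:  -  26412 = -2^2*3^1*31^1*71^1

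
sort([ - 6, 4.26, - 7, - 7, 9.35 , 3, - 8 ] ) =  [-8,  -  7,-7, - 6, 3,  4.26,9.35 ]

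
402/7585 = 402/7585 = 0.05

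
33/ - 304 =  - 33/304 = - 0.11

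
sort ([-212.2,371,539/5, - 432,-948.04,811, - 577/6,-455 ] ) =[  -  948.04,-455,-432,-212.2,- 577/6,539/5 , 371,811 ] 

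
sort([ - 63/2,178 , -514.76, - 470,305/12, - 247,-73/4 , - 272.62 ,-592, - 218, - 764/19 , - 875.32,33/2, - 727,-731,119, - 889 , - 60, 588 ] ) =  [ - 889, - 875.32 , - 731, - 727, - 592, - 514.76, - 470, - 272.62, - 247,  -  218, - 60, - 764/19,-63/2,-73/4, 33/2,305/12,119,178 , 588 ] 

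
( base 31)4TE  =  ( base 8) 11225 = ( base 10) 4757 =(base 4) 1022111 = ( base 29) 5j1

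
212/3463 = 212/3463  =  0.06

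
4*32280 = 129120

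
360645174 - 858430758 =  - 497785584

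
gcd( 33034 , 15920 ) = 398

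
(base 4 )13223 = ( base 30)gb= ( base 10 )491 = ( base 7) 1301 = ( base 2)111101011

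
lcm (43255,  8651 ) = 43255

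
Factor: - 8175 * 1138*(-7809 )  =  72648298350=2^1 * 3^2*5^2*19^1 * 109^1 * 137^1*569^1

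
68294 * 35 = 2390290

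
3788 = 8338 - 4550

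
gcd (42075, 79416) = 9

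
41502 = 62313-20811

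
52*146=7592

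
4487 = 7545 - 3058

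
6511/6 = 1085+1/6 = 1085.17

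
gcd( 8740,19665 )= 2185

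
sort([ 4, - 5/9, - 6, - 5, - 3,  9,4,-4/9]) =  [  -  6, - 5,  -  3, - 5/9,  -  4/9,4,4,9]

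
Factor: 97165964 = 2^2*7^1*3470213^1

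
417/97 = 4+29/97  =  4.30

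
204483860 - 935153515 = -730669655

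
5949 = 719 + 5230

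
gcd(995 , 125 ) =5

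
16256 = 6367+9889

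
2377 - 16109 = - 13732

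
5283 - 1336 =3947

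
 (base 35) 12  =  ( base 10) 37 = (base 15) 27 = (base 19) 1I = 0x25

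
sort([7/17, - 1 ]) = [ - 1, 7/17]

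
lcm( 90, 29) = 2610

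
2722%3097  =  2722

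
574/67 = 8 + 38/67=8.57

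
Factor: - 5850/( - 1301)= 2^1*3^2 * 5^2 *13^1 * 1301^( - 1)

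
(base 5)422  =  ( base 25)4C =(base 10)112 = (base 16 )70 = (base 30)3M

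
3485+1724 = 5209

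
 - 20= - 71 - - 51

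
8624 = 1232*7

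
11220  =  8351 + 2869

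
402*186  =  74772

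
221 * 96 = 21216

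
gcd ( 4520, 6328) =904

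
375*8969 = 3363375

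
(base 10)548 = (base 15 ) 268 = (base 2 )1000100100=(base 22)12k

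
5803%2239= 1325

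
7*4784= 33488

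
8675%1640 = 475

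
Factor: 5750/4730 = 5^2 * 11^(- 1 )*23^1*43^( - 1) = 575/473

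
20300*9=182700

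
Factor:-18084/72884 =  - 3^1*7^( - 1 )*  11^1*19^( - 1 ) = - 33/133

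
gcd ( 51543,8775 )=27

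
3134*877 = 2748518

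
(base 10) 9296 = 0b10010001010000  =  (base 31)9KR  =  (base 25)ELL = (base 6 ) 111012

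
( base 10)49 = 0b110001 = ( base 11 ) 45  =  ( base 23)23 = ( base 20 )29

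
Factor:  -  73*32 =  - 2^5*73^1 =- 2336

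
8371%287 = 48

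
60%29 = 2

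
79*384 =30336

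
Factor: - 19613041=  - 7^1*2801863^1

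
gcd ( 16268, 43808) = 4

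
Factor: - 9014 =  - 2^1*4507^1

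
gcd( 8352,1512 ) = 72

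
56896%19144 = 18608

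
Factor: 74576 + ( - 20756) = 53820=2^2* 3^2*5^1*13^1*23^1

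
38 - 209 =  - 171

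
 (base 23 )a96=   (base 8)12577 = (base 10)5503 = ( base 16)157f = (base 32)5BV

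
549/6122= 549/6122 = 0.09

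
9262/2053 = 4 + 1050/2053 = 4.51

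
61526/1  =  61526 = 61526.00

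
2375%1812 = 563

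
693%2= 1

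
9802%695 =72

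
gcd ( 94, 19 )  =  1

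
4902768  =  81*60528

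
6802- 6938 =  - 136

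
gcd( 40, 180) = 20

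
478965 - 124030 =354935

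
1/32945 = 1/32945 = 0.00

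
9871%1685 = 1446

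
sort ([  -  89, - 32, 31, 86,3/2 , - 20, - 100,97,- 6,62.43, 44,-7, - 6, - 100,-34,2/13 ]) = [ - 100, - 100, - 89 , - 34, - 32,-20,-7, - 6, - 6,2/13, 3/2, 31, 44, 62.43, 86,97 ]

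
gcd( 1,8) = 1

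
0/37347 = 0 = 0.00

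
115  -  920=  - 805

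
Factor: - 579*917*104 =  - 55218072 = - 2^3 * 3^1 * 7^1* 13^1 *131^1*193^1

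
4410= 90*49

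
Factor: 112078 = 2^1 *56039^1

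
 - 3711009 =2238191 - 5949200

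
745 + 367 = 1112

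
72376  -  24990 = 47386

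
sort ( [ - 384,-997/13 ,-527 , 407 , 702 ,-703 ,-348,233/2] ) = [-703,-527,-384,  -  348,-997/13, 233/2, 407, 702]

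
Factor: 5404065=3^1*5^1*360271^1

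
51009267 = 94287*541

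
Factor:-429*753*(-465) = 3^3*5^1*11^1*13^1*31^1 *251^1 =150212205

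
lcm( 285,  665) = 1995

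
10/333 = 10/333 = 0.03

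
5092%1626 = 214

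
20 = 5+15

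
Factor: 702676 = 2^2*13^1*13513^1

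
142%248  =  142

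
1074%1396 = 1074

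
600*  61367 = 36820200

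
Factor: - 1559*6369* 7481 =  - 74280876351 = -3^1 * 11^1*193^1*1559^1 * 7481^1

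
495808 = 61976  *8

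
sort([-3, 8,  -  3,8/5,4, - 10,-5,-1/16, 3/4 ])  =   [ - 10 , - 5, - 3, - 3,  -  1/16,3/4,  8/5,  4, 8 ]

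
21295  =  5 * 4259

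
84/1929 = 28/643 = 0.04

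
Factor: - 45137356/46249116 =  - 11284339/11562279 = - 3^( - 1 ) * 11^2 * 19^( - 1)*71^( - 1)*179^1* 521^1*2857^( - 1) 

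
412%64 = 28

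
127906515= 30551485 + 97355030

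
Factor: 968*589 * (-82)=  - 2^4 * 11^2 * 19^1*31^1*41^1 = - 46752464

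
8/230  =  4/115 = 0.03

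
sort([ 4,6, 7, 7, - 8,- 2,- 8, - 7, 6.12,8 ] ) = [ - 8,-8, - 7, - 2,4, 6,  6.12, 7, 7, 8 ]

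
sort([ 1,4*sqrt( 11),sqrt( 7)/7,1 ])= [ sqrt( 7) /7,1,1 , 4*sqrt (11 )]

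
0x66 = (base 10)102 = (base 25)42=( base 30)3c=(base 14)74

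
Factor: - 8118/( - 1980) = 2^( - 1)*5^(-1)*41^1  =  41/10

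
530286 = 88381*6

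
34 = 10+24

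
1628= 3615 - 1987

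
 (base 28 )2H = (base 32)29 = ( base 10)73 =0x49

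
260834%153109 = 107725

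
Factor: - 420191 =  - 420191^1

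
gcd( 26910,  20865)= 195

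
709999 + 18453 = 728452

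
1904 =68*28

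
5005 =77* 65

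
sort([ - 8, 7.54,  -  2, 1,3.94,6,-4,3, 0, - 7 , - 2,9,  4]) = [ - 8, - 7, - 4, - 2, - 2,0 , 1, 3,3.94, 4,6, 7.54, 9]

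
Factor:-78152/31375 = -2^3 *5^(-3) * 251^( -1 )*9769^1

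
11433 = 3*3811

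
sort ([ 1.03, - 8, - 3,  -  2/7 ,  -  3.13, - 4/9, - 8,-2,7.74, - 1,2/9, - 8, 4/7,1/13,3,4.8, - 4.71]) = [ - 8, - 8, - 8, - 4.71, - 3.13, - 3, - 2, - 1, - 4/9, - 2/7 , 1/13,2/9, 4/7,1.03,3, 4.8, 7.74]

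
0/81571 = 0 = 0.00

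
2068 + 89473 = 91541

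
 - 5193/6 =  - 1731/2  =  - 865.50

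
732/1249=732/1249 = 0.59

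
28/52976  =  1/1892= 0.00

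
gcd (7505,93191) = 1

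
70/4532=35/2266  =  0.02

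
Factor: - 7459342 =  - 2^1*11^1*409^1*829^1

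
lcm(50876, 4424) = 101752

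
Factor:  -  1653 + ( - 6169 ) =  - 7822 = - 2^1*3911^1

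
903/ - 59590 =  - 903/59590 = -0.02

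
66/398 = 33/199 = 0.17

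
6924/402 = 17 +15/67 = 17.22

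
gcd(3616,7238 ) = 2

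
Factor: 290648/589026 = 2^2 * 3^( - 1 )*47^1*  127^(  -  1 ) = 188/381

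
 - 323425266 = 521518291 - 844943557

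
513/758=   513/758 =0.68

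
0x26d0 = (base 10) 9936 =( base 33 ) 943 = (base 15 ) 2E26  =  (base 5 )304221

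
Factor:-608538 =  - 2^1 * 3^1*7^1 * 14489^1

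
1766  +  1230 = 2996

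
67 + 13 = 80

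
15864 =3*5288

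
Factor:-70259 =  - 7^1*10037^1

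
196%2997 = 196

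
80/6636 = 20/1659 = 0.01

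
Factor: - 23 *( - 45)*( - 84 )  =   - 86940 =- 2^2*3^3*5^1*7^1*23^1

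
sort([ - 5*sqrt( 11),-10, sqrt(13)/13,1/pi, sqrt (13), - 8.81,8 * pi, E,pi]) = [-5*sqrt(11 ),-10,-8.81, sqrt( 13 )/13, 1/pi,E,pi,sqrt(13),8*pi] 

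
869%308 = 253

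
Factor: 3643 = 3643^1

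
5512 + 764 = 6276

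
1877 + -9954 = -8077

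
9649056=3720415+5928641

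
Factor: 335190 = 2^1* 3^1*5^1 * 11173^1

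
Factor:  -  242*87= - 21054=-2^1* 3^1*11^2*29^1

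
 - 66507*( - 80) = 5320560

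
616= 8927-8311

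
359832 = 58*6204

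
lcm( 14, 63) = 126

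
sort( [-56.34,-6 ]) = [ - 56.34,-6 ]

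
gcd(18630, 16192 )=46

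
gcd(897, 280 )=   1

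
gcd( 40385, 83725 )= 985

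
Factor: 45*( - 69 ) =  - 3^3*5^1*23^1 = - 3105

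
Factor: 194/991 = 2^1*97^1 * 991^( - 1 )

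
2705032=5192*521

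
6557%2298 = 1961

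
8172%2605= 357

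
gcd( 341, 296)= 1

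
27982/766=13991/383=36.53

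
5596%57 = 10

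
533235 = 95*5613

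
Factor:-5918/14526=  - 11/27 = - 3^( - 3)*11^1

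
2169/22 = 2169/22 = 98.59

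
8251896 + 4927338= 13179234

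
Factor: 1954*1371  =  2678934= 2^1*3^1*457^1*977^1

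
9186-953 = 8233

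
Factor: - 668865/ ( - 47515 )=3^1 * 13^ ( - 1) * 61^1 = 183/13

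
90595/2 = 45297 +1/2 = 45297.50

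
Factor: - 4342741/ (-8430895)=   5^(-1)*  11^(-1)*13^1*17^ (- 1)*71^( -1)*127^(-1)*334057^1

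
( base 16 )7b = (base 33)3o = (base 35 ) 3I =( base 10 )123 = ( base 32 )3r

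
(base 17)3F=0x42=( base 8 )102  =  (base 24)2i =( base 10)66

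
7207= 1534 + 5673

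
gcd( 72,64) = 8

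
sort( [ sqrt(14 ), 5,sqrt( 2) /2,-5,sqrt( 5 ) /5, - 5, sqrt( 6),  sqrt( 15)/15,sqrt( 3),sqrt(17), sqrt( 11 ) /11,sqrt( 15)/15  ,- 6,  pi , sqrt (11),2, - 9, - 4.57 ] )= [ - 9, - 6, - 5, - 5 , - 4.57,sqrt(15 ) /15, sqrt(15 )/15,sqrt(11)/11,sqrt( 5) /5,sqrt( 2)/2, sqrt( 3),2, sqrt(6),pi, sqrt (11), sqrt( 14 ) , sqrt( 17),5 ]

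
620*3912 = 2425440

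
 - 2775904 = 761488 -3537392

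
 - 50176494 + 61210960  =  11034466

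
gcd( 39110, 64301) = 1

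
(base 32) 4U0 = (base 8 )11700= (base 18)FAG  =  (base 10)5056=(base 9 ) 6837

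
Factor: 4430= 2^1*5^1*443^1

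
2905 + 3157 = 6062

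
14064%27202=14064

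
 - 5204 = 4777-9981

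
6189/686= 6189/686  =  9.02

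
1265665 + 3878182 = 5143847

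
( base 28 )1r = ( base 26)23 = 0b110111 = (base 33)1M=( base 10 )55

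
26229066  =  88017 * 298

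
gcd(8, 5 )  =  1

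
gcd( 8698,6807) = 1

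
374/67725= 374/67725=0.01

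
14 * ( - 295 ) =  - 4130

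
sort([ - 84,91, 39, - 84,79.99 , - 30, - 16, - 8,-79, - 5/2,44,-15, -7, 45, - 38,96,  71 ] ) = [ - 84, - 84, - 79, - 38, - 30, - 16, - 15, - 8,-7, - 5/2,39,44,45,71, 79.99 , 91,96] 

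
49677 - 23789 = 25888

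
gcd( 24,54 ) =6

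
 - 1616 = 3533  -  5149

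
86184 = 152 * 567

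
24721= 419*59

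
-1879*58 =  - 108982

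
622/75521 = 622/75521  =  0.01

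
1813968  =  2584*702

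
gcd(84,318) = 6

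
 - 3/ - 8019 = 1/2673 = 0.00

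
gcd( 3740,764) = 4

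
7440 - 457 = 6983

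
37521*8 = 300168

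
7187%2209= 560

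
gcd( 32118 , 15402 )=6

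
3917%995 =932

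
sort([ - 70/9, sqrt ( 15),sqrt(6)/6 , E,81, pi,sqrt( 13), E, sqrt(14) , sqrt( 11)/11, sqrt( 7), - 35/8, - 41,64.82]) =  [ - 41, - 70/9, - 35/8,  sqrt( 11) /11,sqrt( 6)/6, sqrt( 7),E,E,pi, sqrt (13 ), sqrt ( 14), sqrt( 15), 64.82, 81 ]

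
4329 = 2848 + 1481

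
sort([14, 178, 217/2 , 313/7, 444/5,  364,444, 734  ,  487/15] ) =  [ 14,487/15, 313/7,444/5,217/2,178,364, 444, 734]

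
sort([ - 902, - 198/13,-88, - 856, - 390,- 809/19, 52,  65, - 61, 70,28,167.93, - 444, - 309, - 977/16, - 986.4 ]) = [ - 986.4, - 902,-856,- 444, - 390 ,-309,  -  88,-977/16, - 61, - 809/19, - 198/13, 28,52,65,70,167.93]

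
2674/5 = 2674/5 =534.80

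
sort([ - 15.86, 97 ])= [ - 15.86 , 97 ]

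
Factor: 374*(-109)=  - 40766 = - 2^1*11^1*17^1*109^1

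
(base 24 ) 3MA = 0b100011011010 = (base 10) 2266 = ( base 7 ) 6415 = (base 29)2K4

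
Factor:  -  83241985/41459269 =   -  5^1*131^1 * 167^1* 761^1*41459269^( - 1 ) 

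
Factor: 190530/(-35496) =-2^( - 2) * 5^1*17^( - 1 )*73^1 = -365/68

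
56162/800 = 70 + 81/400 = 70.20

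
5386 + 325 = 5711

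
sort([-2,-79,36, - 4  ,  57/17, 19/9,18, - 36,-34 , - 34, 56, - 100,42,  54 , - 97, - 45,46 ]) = [ - 100,-97, - 79, - 45 , - 36, - 34, - 34 , - 4, - 2, 19/9,57/17, 18,36 , 42, 46, 54 , 56] 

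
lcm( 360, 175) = 12600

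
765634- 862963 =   -  97329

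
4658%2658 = 2000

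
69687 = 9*7743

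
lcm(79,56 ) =4424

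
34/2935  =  34/2935 =0.01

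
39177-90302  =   - 51125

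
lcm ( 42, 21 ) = 42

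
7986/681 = 11 + 165/227 = 11.73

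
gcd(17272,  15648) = 8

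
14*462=6468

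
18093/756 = 23 + 235/252 = 23.93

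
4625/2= 2312 + 1/2 = 2312.50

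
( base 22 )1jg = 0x396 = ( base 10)918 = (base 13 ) 558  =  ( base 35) Q8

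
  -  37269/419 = -89 + 22/419 = -88.95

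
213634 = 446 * 479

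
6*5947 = 35682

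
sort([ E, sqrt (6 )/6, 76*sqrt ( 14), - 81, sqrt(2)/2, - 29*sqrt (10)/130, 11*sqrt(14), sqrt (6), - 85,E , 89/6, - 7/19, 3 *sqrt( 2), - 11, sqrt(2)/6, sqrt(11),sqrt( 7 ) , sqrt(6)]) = [ - 85, - 81,-11, - 29*sqrt(  10)/130, - 7/19  ,  sqrt( 2)/6,sqrt( 6 )/6, sqrt( 2)/2,sqrt (6), sqrt( 6) , sqrt(7 ),E, E, sqrt (11),3 * sqrt( 2), 89/6, 11*sqrt (14),76 * sqrt ( 14)]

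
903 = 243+660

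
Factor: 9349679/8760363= 3^( - 1) * 131^( - 1)*22291^(  -  1)*9349679^1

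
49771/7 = 7110 + 1/7 = 7110.14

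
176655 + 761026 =937681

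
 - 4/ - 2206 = 2/1103 =0.00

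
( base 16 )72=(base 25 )4E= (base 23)4m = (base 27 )46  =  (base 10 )114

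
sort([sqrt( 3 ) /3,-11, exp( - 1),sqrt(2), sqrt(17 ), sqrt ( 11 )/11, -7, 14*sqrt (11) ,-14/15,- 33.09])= [  -  33.09,-11, - 7,-14/15, sqrt(11 ) /11, exp (-1),sqrt( 3) /3, sqrt(2), sqrt(17), 14 * sqrt ( 11 ) ]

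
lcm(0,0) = 0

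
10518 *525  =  5521950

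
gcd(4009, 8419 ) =1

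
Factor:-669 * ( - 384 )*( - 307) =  - 78867072 =-2^7*3^2  *223^1*307^1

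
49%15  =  4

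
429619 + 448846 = 878465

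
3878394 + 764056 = 4642450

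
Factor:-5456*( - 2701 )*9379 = 2^4 * 11^1*31^1*37^1*73^1*83^1 *113^1 = 138215096624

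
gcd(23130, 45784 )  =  2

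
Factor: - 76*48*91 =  - 331968=- 2^6*3^1 * 7^1*13^1*19^1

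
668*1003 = 670004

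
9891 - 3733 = 6158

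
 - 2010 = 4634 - 6644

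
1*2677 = 2677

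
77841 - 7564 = 70277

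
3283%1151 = 981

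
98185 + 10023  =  108208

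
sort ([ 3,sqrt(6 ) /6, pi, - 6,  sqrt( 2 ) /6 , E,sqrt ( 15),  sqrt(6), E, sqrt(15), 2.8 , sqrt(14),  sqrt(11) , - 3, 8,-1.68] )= [ - 6, - 3, - 1.68, sqrt(2) /6, sqrt ( 6 ) /6,sqrt( 6 ), E , E, 2.8,  3,  pi, sqrt( 11),sqrt( 14), sqrt( 15),sqrt(15) , 8 ] 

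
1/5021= 1/5021 = 0.00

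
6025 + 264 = 6289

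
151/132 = 151/132 = 1.14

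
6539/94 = 6539/94 = 69.56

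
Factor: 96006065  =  5^1*19201213^1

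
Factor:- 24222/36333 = -2/3 = -2^1*3^(  -  1 ) 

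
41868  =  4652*9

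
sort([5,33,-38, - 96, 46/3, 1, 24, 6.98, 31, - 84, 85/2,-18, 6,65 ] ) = [ - 96, - 84,-38, - 18,1,5, 6, 6.98,46/3, 24, 31, 33, 85/2, 65] 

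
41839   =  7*5977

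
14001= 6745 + 7256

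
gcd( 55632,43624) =152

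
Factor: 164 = 2^2*41^1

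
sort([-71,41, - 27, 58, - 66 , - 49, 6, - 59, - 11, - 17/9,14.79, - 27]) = [ -71,  -  66, - 59, - 49,-27 , - 27, - 11, - 17/9, 6, 14.79,41,  58] 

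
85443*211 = 18028473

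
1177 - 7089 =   -  5912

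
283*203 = 57449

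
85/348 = 85/348  =  0.24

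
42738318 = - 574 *(- 74457)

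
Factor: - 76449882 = - 2^1*3^1*19^1 * 670613^1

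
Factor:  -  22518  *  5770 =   -  129928860 = -2^2 * 3^4*5^1 * 139^1*577^1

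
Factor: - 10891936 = -2^5*11^2*29^1*97^1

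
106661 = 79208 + 27453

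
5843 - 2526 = 3317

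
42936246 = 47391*906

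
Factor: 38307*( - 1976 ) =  - 2^3*3^1*13^1*19^1*113^2 = - 75694632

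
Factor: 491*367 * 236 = 42526492= 2^2* 59^1* 367^1 * 491^1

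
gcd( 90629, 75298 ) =1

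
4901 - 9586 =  - 4685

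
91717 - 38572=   53145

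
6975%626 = 89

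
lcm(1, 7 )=7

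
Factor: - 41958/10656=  - 2^( - 4)*3^2 * 7^1 =- 63/16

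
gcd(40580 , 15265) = 5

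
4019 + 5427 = 9446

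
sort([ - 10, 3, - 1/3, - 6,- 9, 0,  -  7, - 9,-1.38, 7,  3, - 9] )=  [ - 10, - 9, - 9, - 9,-7, - 6,  -  1.38, - 1/3, 0, 3, 3 , 7]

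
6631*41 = 271871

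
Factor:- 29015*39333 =-3^1 * 5^1*7^2*829^1*1873^1 = - 1141246995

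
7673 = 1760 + 5913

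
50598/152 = 332+ 67/76=332.88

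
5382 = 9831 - 4449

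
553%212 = 129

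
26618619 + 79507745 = 106126364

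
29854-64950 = - 35096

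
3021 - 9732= - 6711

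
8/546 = 4/273 = 0.01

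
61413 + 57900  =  119313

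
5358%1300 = 158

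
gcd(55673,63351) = 1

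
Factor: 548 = 2^2* 137^1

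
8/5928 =1/741  =  0.00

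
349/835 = 349/835 = 0.42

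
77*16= 1232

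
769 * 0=0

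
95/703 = 5/37 =0.14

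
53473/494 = 53473/494= 108.24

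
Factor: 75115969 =43^1 * 1746883^1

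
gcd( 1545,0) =1545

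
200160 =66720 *3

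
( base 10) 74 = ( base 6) 202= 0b1001010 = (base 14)54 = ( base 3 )2202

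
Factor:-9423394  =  -2^1*1847^1 * 2551^1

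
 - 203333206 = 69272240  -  272605446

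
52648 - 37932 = 14716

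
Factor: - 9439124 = - 2^2*19^1*124199^1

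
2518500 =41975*60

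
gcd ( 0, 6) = 6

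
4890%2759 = 2131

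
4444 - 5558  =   - 1114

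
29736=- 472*( - 63 ) 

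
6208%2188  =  1832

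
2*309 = 618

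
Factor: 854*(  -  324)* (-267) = 2^3*3^5*7^1*61^1*89^1= 73877832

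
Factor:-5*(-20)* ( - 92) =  - 2^4*5^2*23^1=- 9200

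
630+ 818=1448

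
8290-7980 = 310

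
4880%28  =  8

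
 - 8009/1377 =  - 8009/1377 = - 5.82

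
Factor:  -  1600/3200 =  -1/2 = - 2^(  -  1)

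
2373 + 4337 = 6710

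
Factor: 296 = 2^3 * 37^1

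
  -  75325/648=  - 75325/648= - 116.24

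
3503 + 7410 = 10913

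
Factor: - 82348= - 2^2*7^1*17^1*173^1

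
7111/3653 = 547/281  =  1.95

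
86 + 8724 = 8810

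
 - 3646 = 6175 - 9821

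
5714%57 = 14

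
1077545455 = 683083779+394461676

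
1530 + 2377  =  3907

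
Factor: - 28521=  - 3^2*3169^1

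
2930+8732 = 11662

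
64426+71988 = 136414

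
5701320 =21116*270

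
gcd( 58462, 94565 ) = 1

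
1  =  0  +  1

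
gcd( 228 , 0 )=228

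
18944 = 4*4736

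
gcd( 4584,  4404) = 12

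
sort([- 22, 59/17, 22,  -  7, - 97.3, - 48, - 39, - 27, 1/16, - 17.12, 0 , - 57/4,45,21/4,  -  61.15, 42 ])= [  -  97.3,  -  61.15, - 48, - 39, -27,  -  22,-17.12,-57/4, - 7,0,  1/16, 59/17, 21/4 , 22, 42,45]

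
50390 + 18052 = 68442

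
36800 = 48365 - 11565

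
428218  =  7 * 61174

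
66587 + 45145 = 111732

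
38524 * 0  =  0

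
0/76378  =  0 = 0.00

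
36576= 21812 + 14764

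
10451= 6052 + 4399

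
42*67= 2814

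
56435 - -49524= 105959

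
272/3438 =136/1719 =0.08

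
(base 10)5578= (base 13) 2701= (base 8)12712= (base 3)21122121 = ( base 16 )15CA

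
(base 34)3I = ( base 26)4G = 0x78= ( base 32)3O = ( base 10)120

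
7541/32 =7541/32 =235.66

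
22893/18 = 7631/6 = 1271.83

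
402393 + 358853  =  761246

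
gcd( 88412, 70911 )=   1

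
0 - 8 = -8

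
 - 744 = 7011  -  7755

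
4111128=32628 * 126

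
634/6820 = 317/3410 = 0.09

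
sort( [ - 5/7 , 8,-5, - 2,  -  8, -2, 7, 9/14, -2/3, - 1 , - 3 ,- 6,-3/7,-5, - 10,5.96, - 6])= [ - 10, - 8,  -  6, - 6, - 5, - 5, - 3,-2, - 2,  -  1, - 5/7, - 2/3, - 3/7,9/14,5.96 , 7, 8] 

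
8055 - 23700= - 15645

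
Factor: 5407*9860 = 2^2  *  5^1  *17^1*29^1*5407^1= 53313020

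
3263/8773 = 3263/8773 = 0.37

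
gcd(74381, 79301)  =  1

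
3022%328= 70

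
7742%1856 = 318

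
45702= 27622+18080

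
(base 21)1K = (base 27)1e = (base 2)101001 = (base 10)41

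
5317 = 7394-2077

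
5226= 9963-4737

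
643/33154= 643/33154 = 0.02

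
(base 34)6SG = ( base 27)AMK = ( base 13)37A0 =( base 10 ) 7904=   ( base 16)1EE0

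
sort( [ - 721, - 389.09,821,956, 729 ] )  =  [ - 721,-389.09,729,821, 956 ]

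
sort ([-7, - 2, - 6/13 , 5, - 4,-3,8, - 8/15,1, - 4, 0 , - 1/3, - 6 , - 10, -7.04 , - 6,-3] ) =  [-10, - 7.04, - 7 , - 6 , - 6,-4, - 4 , - 3, - 3 ,  -  2, - 8/15,-6/13 , - 1/3  ,  0 , 1, 5 , 8 ]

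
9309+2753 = 12062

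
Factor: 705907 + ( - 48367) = 2^2*3^2*5^1*13^1*281^1 = 657540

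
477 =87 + 390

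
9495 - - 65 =9560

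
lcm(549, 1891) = 17019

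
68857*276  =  19004532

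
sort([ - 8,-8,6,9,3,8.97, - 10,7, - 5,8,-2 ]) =[ - 10,  -  8, - 8, -5, - 2, 3, 6,7,  8,8.97, 9 ]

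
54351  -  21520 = 32831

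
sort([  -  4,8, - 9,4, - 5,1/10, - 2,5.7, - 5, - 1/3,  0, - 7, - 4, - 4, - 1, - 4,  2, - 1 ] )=[ - 9, - 7, - 5, - 5, - 4,-4 , - 4, - 4, - 2,-1, - 1, - 1/3, 0,1/10,2, 4,5.7,8]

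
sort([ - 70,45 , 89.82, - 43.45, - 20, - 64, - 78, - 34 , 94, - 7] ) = [ - 78,  -  70, - 64, - 43.45, - 34, - 20, - 7  ,  45 , 89.82, 94]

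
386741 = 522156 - 135415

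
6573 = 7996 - 1423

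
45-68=  -  23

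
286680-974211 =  - 687531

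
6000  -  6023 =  - 23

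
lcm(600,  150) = 600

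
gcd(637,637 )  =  637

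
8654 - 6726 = 1928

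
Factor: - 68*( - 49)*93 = 2^2*3^1*7^2*17^1*31^1 = 309876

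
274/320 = 137/160 = 0.86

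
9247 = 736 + 8511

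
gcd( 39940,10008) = 4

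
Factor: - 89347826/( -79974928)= 44673913/39987464 = 2^ ( - 3) * 11^(-1)*41^( - 1)*11083^ ( - 1 )*44673913^1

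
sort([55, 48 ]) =[ 48, 55] 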